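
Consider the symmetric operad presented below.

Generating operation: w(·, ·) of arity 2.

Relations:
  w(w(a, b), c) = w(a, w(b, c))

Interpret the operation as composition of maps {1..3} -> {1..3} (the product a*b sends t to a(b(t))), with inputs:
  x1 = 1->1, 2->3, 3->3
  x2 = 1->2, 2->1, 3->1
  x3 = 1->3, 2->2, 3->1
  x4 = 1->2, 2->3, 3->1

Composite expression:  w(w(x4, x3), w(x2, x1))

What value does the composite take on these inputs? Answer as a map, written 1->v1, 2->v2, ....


w(x4, x3) = 1->1, 2->3, 3->2
w(x2, x1) = 1->2, 2->1, 3->1
w(w(x4, x3), w(x2, x1)) = 1->3, 2->1, 3->1

1->3, 2->1, 3->1


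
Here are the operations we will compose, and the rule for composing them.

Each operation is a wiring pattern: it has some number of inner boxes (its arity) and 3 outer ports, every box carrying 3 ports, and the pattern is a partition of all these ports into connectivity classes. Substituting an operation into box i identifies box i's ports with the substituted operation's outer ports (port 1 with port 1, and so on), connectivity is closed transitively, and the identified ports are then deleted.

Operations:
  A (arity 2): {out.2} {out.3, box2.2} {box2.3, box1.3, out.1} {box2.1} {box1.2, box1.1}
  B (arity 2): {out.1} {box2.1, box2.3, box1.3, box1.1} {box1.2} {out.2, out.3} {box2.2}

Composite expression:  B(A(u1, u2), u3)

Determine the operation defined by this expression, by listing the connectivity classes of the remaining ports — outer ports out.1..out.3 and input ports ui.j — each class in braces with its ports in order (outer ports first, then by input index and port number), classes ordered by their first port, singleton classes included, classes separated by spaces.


{out.1} {out.2, out.3} {u1.1, u1.2} {u1.3, u2.2, u2.3, u3.1, u3.3} {u2.1} {u3.2}


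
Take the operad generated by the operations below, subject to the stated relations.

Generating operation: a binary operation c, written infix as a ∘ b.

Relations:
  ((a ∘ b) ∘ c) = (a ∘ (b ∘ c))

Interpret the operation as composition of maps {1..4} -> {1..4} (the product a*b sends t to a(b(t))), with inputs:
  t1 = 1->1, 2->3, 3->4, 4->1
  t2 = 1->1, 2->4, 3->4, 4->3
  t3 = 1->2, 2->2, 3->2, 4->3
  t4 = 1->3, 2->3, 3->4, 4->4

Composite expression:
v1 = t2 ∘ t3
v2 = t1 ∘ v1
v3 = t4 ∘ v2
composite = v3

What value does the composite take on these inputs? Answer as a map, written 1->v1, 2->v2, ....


1->3, 2->3, 3->3, 4->3

(t2 ∘ t3) = 1->4, 2->4, 3->4, 4->4
(t1 ∘ (t2 ∘ t3)) = 1->1, 2->1, 3->1, 4->1
(t4 ∘ (t1 ∘ (t2 ∘ t3))) = 1->3, 2->3, 3->3, 4->3


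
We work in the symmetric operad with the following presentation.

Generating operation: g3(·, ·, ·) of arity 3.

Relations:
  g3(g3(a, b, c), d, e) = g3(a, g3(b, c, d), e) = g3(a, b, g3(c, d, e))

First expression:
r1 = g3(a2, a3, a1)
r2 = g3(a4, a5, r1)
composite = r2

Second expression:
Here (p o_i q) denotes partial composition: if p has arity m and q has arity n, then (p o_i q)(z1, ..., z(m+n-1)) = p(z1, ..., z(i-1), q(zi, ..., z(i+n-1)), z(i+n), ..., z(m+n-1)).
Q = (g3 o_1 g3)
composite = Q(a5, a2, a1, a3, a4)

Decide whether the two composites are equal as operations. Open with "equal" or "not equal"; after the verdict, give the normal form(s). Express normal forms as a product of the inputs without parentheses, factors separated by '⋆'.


not equal: they reduce to a4 ⋆ a5 ⋆ a2 ⋆ a3 ⋆ a1 and a5 ⋆ a2 ⋆ a1 ⋆ a3 ⋆ a4


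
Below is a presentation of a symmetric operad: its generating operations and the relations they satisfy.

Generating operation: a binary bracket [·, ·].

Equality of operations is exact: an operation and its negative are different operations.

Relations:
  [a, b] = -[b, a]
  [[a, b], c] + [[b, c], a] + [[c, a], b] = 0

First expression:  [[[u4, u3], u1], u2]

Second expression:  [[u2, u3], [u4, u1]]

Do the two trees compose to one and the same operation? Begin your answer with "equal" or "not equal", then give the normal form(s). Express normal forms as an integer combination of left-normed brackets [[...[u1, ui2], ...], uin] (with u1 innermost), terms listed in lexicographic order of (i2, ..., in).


not equal — first [[[u1, u3], u4], u2] - [[[u1, u4], u3], u2], second [[[u1, u4], u2], u3] - [[[u1, u4], u3], u2]

The first expression, normalized: [[[u1, u3], u4], u2] - [[[u1, u4], u3], u2]
The second expression, normalized: [[[u1, u4], u2], u3] - [[[u1, u4], u3], u2]
Distinct normal forms: not equal.


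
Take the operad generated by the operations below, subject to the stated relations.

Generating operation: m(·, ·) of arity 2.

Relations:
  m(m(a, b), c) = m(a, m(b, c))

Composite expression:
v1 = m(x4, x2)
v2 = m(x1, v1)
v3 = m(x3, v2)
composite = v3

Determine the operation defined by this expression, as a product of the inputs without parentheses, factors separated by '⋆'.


x3 ⋆ x1 ⋆ x4 ⋆ x2

Under associativity of m, the answer is the x's in reading order.
m(x4, x2) collapses to x4 ⋆ x2
m(x1, m(x4, x2)) collapses to x1 ⋆ x4 ⋆ x2
m(x3, m(x1, m(x4, x2))) collapses to x3 ⋆ x1 ⋆ x4 ⋆ x2


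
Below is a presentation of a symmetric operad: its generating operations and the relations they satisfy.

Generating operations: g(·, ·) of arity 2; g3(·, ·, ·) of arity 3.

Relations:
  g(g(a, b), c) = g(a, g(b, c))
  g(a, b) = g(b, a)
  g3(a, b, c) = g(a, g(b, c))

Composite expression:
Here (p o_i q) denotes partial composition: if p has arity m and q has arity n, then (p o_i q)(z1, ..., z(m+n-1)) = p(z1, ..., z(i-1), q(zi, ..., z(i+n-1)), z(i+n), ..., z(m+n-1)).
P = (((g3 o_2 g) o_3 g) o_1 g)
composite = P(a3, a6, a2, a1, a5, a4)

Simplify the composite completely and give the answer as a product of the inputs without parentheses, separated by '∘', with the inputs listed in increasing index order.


a1 ∘ a2 ∘ a3 ∘ a4 ∘ a5 ∘ a6


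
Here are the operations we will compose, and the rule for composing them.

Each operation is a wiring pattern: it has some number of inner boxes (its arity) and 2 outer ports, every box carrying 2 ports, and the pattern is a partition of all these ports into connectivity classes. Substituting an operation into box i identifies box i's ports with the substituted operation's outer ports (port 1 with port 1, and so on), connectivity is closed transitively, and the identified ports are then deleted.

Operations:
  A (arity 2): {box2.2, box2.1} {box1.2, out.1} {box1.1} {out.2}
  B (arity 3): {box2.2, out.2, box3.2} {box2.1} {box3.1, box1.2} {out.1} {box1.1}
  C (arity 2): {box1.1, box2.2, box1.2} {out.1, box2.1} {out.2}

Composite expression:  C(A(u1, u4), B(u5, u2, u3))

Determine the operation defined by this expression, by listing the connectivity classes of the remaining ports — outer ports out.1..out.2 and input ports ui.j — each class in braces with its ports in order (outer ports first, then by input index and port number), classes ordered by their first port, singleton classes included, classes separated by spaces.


{out.1} {out.2} {u1.1} {u1.2, u2.2, u3.2} {u2.1} {u3.1, u5.2} {u4.1, u4.2} {u5.1}

Substituting into C glues patterns; closure does the rest.
stage A: inputs (u1, u4), connectivity {out.1, u1.2} {out.2} {u1.1} {u4.1, u4.2}, out.j its boundary
stage B: inputs (u5, u2, u3), connectivity {out.1} {out.2, u2.2, u3.2} {u2.1} {u3.1, u5.2} {u5.1}, out.j its boundary
stage C: inputs (u1, u4, u5, u2, u3), connectivity {out.1} {out.2} {u1.1} {u1.2, u2.2, u3.2} {u2.1} {u3.1, u5.2} {u4.1, u4.2} {u5.1}, out.j its boundary


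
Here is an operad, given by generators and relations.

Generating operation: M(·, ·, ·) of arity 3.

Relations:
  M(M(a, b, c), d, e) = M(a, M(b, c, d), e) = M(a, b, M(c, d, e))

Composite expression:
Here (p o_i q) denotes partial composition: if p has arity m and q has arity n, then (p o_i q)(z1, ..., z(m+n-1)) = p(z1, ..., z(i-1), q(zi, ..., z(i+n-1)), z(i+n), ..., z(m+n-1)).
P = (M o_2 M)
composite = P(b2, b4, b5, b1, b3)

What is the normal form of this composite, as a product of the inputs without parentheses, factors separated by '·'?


b2 · b4 · b5 · b1 · b3

Every regrouping of M is equal, so read the b-inputs in written order.
M(b4, b5, b1) flattens to b4 · b5 · b1
M(b2, M(b4, b5, b1), b3) flattens to b2 · b4 · b5 · b1 · b3


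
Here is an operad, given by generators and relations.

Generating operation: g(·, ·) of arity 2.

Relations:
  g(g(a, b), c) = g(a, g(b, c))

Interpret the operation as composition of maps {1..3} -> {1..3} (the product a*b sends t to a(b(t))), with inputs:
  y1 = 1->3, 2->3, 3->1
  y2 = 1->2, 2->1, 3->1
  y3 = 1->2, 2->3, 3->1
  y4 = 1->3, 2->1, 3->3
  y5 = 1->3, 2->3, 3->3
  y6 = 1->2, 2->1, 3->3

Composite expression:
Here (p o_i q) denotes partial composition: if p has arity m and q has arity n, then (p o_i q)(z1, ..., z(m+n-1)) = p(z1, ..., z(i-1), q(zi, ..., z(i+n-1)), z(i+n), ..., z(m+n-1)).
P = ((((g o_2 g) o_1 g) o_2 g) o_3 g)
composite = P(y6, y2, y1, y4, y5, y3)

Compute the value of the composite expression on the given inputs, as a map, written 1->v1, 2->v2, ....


1->1, 2->1, 3->1


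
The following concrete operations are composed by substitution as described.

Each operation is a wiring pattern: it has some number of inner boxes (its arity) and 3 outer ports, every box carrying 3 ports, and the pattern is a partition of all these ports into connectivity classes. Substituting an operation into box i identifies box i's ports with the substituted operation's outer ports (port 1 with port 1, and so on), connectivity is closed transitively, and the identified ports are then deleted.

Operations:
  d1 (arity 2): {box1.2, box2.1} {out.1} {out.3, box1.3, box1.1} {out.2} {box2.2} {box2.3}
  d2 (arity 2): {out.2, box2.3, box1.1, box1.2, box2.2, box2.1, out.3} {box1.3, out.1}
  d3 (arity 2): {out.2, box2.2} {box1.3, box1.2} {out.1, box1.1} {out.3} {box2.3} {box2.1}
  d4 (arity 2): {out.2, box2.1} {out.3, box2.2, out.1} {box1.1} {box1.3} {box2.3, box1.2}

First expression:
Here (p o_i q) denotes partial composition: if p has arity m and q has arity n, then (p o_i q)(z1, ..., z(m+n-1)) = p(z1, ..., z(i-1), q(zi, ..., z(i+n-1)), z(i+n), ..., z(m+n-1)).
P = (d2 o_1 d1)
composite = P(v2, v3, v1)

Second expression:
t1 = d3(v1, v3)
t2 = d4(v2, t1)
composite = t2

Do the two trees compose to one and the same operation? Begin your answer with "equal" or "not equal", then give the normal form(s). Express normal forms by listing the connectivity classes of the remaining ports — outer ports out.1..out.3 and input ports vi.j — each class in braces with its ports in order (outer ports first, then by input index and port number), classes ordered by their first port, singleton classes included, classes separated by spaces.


not equal; first: {out.1, v2.1, v2.3} {out.2, out.3, v1.1, v1.2, v1.3} {v2.2, v3.1} {v3.2} {v3.3}; second: {out.1, out.3, v3.2} {out.2, v1.1} {v1.2, v1.3} {v2.1} {v2.2} {v2.3} {v3.1} {v3.3}

Reducing the first expression gives {out.1, v2.1, v2.3} {out.2, out.3, v1.1, v1.2, v1.3} {v2.2, v3.1} {v3.2} {v3.3}
Reducing the second expression gives {out.1, out.3, v3.2} {out.2, v1.1} {v1.2, v1.3} {v2.1} {v2.2} {v2.3} {v3.1} {v3.3}
They disagree, so not equal.


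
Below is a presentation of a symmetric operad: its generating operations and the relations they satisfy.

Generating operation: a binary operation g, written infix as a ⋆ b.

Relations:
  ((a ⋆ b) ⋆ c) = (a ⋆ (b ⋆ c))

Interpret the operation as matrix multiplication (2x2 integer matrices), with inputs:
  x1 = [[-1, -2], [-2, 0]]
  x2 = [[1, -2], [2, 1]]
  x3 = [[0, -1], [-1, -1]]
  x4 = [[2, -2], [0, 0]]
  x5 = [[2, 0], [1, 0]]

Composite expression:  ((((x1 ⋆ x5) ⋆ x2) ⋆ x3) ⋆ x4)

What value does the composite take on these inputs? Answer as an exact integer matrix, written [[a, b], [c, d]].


(x1 ⋆ x5) = [[-4, 0], [-4, 0]]
((x1 ⋆ x5) ⋆ x2) = [[-4, 8], [-4, 8]]
(((x1 ⋆ x5) ⋆ x2) ⋆ x3) = [[-8, -4], [-8, -4]]
((((x1 ⋆ x5) ⋆ x2) ⋆ x3) ⋆ x4) = [[-16, 16], [-16, 16]]

[[-16, 16], [-16, 16]]


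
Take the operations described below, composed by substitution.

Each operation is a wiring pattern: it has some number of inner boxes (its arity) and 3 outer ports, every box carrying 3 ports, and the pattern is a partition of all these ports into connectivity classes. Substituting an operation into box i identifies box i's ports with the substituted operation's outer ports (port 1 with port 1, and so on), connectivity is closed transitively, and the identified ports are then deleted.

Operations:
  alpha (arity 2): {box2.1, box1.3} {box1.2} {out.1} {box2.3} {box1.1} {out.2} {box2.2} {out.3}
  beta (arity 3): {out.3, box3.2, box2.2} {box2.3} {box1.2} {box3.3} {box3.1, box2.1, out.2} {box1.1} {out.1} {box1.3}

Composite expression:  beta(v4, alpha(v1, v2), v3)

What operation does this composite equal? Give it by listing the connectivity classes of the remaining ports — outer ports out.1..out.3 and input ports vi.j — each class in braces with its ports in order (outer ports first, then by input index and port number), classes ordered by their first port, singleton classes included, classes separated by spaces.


{out.1} {out.2, v3.1} {out.3, v3.2} {v1.1} {v1.2} {v1.3, v2.1} {v2.2} {v2.3} {v3.3} {v4.1} {v4.2} {v4.3}

Two ports join when wires chain via beta-identified ports.
composing alpha on (v1, v2), with out.j its own outer ports: {out.1} {out.2} {out.3} {v1.1} {v1.2} {v1.3, v2.1} {v2.2} {v2.3}
composing beta on (v4, v1, v2, v3), with out.j its own outer ports: {out.1} {out.2, v3.1} {out.3, v3.2} {v1.1} {v1.2} {v1.3, v2.1} {v2.2} {v2.3} {v3.3} {v4.1} {v4.2} {v4.3}


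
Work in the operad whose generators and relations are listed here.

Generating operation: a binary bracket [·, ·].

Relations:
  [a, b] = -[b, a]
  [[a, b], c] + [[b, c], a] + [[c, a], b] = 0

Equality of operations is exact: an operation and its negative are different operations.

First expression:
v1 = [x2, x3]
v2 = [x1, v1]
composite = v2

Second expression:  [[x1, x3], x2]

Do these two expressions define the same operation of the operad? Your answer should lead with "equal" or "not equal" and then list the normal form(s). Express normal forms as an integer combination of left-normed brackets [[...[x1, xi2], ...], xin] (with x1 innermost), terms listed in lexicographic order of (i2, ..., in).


Reducing the first expression gives [[x1, x2], x3] - [[x1, x3], x2]
Reducing the second expression gives [[x1, x3], x2]
The normal forms differ: not equal.

not equal; the first gives [[x1, x2], x3] - [[x1, x3], x2] and the second [[x1, x3], x2]


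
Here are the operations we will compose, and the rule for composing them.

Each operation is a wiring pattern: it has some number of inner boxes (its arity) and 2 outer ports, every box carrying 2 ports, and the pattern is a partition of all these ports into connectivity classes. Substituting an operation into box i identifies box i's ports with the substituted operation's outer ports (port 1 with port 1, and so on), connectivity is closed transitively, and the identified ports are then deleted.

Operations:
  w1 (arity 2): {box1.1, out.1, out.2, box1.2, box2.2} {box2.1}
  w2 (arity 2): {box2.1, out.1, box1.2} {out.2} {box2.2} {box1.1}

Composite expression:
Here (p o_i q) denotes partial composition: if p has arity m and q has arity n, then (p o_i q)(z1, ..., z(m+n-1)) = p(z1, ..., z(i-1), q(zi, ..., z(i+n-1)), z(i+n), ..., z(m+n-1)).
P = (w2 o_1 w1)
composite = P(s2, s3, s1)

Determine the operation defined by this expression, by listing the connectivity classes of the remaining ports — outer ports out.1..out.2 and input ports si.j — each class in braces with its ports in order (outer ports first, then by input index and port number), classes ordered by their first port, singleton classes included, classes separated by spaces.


{out.1, s1.1, s2.1, s2.2, s3.2} {out.2} {s1.2} {s3.1}

Treat the ports identified at w2 as solder joints: merge, then drop.
after w1, the pattern on (s2, s3) reads {out.1, out.2, s2.1, s2.2, s3.2} {s3.1} (out.j = its outer ports)
after w2, the pattern on (s2, s3, s1) reads {out.1, s1.1, s2.1, s2.2, s3.2} {out.2} {s1.2} {s3.1} (out.j = its outer ports)


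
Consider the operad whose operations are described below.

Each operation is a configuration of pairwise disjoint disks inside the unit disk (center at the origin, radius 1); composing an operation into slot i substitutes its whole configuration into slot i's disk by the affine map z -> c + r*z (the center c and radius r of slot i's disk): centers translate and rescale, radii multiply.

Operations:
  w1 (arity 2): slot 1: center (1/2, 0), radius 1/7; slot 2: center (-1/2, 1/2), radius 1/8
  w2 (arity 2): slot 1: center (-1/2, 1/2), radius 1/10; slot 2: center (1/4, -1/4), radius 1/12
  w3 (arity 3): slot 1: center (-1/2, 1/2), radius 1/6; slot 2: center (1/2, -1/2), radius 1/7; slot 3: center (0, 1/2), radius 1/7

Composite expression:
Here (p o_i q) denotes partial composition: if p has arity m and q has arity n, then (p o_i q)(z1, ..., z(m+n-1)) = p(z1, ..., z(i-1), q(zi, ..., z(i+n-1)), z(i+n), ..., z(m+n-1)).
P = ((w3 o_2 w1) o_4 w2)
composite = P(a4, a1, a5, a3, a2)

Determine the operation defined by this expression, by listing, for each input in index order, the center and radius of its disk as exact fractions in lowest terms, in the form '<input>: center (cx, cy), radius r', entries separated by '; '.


a1: center (4/7, -1/2), radius 1/49; a2: center (1/28, 13/28), radius 1/84; a3: center (-1/14, 4/7), radius 1/70; a4: center (-1/2, 1/2), radius 1/6; a5: center (3/7, -3/7), radius 1/56

Affine substitution under w3: radii multiply and a-centers shift.
input a4: composing its 1 substitution step yields center (-1/2, 1/2), radius 1/6
input a1: composing its 2 substitution steps yields center (4/7, -1/2), radius 1/49
input a5: composing its 2 substitution steps yields center (3/7, -3/7), radius 1/56
input a3: composing its 2 substitution steps yields center (-1/14, 4/7), radius 1/70
input a2: composing its 2 substitution steps yields center (1/28, 13/28), radius 1/84


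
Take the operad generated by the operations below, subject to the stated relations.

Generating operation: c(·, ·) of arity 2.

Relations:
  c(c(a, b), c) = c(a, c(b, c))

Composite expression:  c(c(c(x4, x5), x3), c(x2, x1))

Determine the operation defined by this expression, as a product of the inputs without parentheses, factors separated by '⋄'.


The c-tree's shape is irrelevant; the x-reading-order decides.
c(x4, x5) spells out as x4 ⋄ x5
c(c(x4, x5), x3) spells out as x4 ⋄ x5 ⋄ x3
c(x2, x1) spells out as x2 ⋄ x1
c(c(c(x4, x5), x3), c(x2, x1)) spells out as x4 ⋄ x5 ⋄ x3 ⋄ x2 ⋄ x1

x4 ⋄ x5 ⋄ x3 ⋄ x2 ⋄ x1


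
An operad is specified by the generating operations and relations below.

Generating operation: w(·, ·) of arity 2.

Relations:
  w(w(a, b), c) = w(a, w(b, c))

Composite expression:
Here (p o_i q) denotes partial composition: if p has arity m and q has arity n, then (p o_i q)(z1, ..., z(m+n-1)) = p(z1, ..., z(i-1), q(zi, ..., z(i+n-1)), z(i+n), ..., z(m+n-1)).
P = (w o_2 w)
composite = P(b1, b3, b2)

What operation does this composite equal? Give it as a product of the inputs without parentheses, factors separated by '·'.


b1 · b3 · b2

Under associativity of w, the answer is the b's in reading order.
w(b3, b2) spells out as b3 · b2
w(b1, w(b3, b2)) spells out as b1 · b3 · b2


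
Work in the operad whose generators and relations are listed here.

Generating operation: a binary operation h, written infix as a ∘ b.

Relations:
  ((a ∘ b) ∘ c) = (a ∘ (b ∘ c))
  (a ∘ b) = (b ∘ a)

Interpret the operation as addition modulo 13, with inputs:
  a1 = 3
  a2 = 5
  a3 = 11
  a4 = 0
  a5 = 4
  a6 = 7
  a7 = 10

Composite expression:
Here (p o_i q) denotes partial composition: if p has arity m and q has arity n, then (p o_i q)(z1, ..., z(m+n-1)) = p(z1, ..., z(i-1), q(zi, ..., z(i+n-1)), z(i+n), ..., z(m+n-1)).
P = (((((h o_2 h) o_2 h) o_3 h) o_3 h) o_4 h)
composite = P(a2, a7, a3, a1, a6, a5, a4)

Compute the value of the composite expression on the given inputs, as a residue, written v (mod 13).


1 (mod 13)


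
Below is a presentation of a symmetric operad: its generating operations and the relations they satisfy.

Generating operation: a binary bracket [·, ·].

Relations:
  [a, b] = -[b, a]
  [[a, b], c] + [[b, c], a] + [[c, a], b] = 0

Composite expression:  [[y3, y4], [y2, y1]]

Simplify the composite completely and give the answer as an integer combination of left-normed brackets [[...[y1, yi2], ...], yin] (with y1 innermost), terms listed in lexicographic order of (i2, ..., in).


[[[y1, y2], y3], y4] - [[[y1, y2], y4], y3]

A multilinear Lie element is pinned by y1-initial words (y1 innermost).
Composite bracket: [[y3, y4], [y2, y1]]
Each bracket splits as ab - ba, giving 8 signed words (2^3 = 8).
Collect the words opening with y1:
  from y1y2y3y4, sign +1: term +[[[y1, y2], y3], y4]
  from y1y2y4y3, sign -1: term -[[[y1, y2], y4], y3]


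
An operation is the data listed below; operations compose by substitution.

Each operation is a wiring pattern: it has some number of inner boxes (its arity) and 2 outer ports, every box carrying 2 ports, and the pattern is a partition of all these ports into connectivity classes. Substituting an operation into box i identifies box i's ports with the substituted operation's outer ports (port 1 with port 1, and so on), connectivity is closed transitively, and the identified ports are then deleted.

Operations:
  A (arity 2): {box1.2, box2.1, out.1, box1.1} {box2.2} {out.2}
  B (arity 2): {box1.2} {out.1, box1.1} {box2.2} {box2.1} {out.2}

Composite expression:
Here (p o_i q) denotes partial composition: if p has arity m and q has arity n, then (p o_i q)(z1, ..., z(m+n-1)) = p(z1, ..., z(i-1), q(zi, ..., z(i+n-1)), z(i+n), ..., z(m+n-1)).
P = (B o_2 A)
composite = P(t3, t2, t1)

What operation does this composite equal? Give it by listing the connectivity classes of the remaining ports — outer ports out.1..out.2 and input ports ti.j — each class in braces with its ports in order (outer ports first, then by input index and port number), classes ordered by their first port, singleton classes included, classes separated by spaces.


Connectivity passes through glued B-boundaries; trace each wire chain.
stage A: inputs (t2, t1), connectivity {out.1, t1.1, t2.1, t2.2} {out.2} {t1.2}, out.j its boundary
stage B: inputs (t3, t2, t1), connectivity {out.1, t3.1} {out.2} {t1.1, t2.1, t2.2} {t1.2} {t3.2}, out.j its boundary

{out.1, t3.1} {out.2} {t1.1, t2.1, t2.2} {t1.2} {t3.2}


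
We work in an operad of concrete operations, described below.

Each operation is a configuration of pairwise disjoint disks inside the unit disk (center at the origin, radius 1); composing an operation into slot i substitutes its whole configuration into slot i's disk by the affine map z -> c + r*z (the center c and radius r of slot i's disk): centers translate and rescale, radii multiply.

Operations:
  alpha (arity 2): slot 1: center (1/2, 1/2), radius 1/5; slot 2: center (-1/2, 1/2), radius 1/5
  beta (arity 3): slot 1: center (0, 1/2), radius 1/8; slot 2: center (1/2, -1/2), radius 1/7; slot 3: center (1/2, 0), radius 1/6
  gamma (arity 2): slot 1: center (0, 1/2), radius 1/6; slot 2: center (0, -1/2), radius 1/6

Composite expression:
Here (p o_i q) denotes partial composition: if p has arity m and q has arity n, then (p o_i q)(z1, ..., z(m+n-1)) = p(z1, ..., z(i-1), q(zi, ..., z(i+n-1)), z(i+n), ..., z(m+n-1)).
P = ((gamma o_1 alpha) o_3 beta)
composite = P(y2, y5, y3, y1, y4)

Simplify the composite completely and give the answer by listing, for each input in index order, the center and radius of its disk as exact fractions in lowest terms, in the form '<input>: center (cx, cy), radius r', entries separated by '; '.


y1: center (1/12, -7/12), radius 1/42; y2: center (1/12, 7/12), radius 1/30; y3: center (0, -5/12), radius 1/48; y4: center (1/12, -1/2), radius 1/36; y5: center (-1/12, 7/12), radius 1/30


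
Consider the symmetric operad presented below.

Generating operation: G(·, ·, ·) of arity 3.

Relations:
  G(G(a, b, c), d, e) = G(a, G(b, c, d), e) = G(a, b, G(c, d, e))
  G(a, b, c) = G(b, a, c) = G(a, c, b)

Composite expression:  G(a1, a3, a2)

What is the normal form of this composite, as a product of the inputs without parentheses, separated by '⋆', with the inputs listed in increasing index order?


a1 ⋆ a2 ⋆ a3

Reordering under G is free, so list the a-inputs canonically.
G(a1, a3, a2) linearizes to a1 ⋆ a3 ⋆ a2
reordering the factors by index: a1 ⋆ a2 ⋆ a3


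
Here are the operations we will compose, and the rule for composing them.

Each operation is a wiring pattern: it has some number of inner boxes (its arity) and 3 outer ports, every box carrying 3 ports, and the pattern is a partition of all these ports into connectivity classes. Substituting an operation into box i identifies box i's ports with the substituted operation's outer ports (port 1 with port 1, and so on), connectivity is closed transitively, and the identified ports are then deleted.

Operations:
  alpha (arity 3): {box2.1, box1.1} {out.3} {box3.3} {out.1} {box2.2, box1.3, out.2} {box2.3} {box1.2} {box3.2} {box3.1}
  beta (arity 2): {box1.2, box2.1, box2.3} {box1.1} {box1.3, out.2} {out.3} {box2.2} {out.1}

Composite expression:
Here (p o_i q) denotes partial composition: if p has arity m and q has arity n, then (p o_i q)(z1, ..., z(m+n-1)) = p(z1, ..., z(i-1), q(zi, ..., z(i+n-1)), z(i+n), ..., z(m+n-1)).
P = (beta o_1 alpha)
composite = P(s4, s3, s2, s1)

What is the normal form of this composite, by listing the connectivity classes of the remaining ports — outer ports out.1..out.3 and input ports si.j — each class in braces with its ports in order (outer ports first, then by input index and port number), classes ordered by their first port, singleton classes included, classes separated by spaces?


{out.1} {out.2} {out.3} {s1.1, s1.3, s3.2, s4.3} {s1.2} {s2.1} {s2.2} {s2.3} {s3.1, s4.1} {s3.3} {s4.2}


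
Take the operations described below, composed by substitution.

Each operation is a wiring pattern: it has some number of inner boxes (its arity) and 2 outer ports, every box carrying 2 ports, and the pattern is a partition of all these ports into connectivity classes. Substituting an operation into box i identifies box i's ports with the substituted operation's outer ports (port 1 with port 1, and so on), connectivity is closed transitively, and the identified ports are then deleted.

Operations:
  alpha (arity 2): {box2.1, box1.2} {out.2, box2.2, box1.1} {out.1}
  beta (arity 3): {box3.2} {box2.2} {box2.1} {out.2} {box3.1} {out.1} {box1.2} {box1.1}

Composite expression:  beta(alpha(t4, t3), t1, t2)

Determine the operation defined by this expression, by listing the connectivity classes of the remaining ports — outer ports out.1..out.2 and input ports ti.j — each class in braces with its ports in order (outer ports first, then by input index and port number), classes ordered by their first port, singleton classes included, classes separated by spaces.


Reachability decides: close wires over beta-identified ports.
after alpha, the pattern on (t4, t3) reads {out.1} {out.2, t3.2, t4.1} {t3.1, t4.2} (out.j = its outer ports)
after beta, the pattern on (t4, t3, t1, t2) reads {out.1} {out.2} {t1.1} {t1.2} {t2.1} {t2.2} {t3.1, t4.2} {t3.2, t4.1} (out.j = its outer ports)

{out.1} {out.2} {t1.1} {t1.2} {t2.1} {t2.2} {t3.1, t4.2} {t3.2, t4.1}


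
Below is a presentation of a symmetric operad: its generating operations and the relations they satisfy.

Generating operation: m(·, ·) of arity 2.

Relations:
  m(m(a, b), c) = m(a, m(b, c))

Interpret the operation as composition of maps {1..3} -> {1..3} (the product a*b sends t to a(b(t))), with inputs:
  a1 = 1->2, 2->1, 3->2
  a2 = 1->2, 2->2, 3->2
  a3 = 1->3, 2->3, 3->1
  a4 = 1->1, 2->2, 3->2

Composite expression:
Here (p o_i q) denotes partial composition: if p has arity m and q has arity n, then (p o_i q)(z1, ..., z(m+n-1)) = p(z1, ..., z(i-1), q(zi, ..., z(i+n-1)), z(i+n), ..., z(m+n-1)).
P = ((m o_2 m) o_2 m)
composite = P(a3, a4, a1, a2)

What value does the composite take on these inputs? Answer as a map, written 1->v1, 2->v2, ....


m(a4, a1) = 1->2, 2->1, 3->2
m(m(a4, a1), a2) = 1->1, 2->1, 3->1
m(a3, m(m(a4, a1), a2)) = 1->3, 2->3, 3->3

1->3, 2->3, 3->3


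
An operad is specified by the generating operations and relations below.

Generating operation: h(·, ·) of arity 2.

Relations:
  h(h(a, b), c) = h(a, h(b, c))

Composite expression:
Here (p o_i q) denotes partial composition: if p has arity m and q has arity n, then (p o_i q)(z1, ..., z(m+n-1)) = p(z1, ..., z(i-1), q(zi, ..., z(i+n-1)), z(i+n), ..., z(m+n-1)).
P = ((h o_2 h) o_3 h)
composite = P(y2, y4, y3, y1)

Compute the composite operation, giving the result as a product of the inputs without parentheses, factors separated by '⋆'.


y2 ⋆ y4 ⋆ y3 ⋆ y1

Every regrouping of h is equal, so read the y-inputs in written order.
h(y3, y1) reduces to y3 ⋆ y1
h(y4, h(y3, y1)) reduces to y4 ⋆ y3 ⋆ y1
h(y2, h(y4, h(y3, y1))) reduces to y2 ⋆ y4 ⋆ y3 ⋆ y1


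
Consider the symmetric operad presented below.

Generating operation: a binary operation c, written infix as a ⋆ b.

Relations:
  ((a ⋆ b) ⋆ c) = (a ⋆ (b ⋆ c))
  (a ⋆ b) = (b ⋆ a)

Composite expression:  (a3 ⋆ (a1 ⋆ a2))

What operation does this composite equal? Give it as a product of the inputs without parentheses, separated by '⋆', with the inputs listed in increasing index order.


Any arrangement under c is one operation, so sort the a-inputs.
(a1 ⋆ a2) spells out as a1 ⋆ a2
(a3 ⋆ (a1 ⋆ a2)) spells out as a3 ⋆ a1 ⋆ a2
the factors in increasing index order: a1 ⋆ a2 ⋆ a3

a1 ⋆ a2 ⋆ a3


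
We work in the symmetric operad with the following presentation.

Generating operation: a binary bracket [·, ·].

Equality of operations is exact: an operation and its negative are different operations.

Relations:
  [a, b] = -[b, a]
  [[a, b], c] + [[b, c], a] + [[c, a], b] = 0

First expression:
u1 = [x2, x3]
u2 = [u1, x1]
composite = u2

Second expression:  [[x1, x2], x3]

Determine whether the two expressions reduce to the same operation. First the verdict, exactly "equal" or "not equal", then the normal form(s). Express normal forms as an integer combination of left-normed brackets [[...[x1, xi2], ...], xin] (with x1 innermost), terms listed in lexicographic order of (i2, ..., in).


not equal: they reduce to -[[x1, x2], x3] + [[x1, x3], x2] and [[x1, x2], x3]


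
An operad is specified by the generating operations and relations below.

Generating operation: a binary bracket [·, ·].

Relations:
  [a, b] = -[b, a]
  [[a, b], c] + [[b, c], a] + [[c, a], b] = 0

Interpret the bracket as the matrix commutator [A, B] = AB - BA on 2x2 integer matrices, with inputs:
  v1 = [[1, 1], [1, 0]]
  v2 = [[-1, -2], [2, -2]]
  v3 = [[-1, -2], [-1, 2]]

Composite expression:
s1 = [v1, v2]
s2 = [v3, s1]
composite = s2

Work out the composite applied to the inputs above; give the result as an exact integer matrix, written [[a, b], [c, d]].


[[-1, 25], [-11, 1]]

[v1, v2] = [[4, -3], [-1, -4]]
[v3, [v1, v2]] = [[-1, 25], [-11, 1]]


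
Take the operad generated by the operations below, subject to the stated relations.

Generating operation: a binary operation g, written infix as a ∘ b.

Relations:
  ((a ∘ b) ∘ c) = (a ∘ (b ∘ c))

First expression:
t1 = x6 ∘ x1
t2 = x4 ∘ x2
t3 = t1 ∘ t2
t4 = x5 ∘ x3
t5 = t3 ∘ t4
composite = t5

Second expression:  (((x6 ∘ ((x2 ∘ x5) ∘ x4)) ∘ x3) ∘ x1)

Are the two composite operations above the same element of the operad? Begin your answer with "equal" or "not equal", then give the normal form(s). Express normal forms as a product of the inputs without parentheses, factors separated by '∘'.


not equal; the first gives x6 ∘ x1 ∘ x4 ∘ x2 ∘ x5 ∘ x3 and the second x6 ∘ x2 ∘ x5 ∘ x4 ∘ x3 ∘ x1

In normal form, the first expression is x6 ∘ x1 ∘ x4 ∘ x2 ∘ x5 ∘ x3
In normal form, the second expression is x6 ∘ x2 ∘ x5 ∘ x4 ∘ x3 ∘ x1
Distinct normal forms: not equal.


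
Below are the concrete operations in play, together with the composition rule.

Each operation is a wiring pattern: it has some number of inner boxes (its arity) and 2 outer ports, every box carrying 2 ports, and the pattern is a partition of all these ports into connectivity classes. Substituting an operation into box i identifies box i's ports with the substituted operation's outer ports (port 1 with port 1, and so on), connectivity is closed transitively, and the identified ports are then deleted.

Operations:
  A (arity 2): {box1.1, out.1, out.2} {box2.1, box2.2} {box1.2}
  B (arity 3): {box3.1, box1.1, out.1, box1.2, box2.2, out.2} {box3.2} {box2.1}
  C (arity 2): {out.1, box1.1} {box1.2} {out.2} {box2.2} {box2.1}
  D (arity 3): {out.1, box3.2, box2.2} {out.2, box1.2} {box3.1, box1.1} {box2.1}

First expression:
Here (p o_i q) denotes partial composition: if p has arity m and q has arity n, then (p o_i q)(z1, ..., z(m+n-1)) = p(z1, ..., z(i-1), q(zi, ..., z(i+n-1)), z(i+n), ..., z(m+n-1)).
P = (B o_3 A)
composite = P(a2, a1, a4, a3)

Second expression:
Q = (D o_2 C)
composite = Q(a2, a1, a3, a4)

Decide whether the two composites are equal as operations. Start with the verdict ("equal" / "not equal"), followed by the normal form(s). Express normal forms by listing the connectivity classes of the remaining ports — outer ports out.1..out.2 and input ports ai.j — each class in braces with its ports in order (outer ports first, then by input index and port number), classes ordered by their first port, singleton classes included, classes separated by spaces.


not equal; first: {out.1, out.2, a1.2, a2.1, a2.2, a4.1} {a1.1} {a3.1, a3.2} {a4.2}; second: {out.1, a4.2} {out.2, a2.2} {a1.1} {a1.2} {a2.1, a4.1} {a3.1} {a3.2}

Normal form of the first expression: {out.1, out.2, a1.2, a2.1, a2.2, a4.1} {a1.1} {a3.1, a3.2} {a4.2}
Normal form of the second expression: {out.1, a4.2} {out.2, a2.2} {a1.1} {a1.2} {a2.1, a4.1} {a3.1} {a3.2}
They disagree, so not equal.


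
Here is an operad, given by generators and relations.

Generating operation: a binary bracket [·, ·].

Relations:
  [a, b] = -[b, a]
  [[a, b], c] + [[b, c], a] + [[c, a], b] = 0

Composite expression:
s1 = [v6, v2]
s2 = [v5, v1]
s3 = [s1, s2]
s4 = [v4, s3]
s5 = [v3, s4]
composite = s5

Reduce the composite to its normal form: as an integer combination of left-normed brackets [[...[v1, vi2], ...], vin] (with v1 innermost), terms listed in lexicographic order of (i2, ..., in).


In the tensor algebra, words opening v1 carry the v1-anchored form.
Composite bracket: [v3, [v4, [[v6, v2], [v5, v1]]]]
The bracket unfolds into 32 signed words via [a, b] = ab - ba (2^5 = 32).
Collect the words opening with v1:
  from v1v5v2v6v4v3, sign -1: term -[[[[[v1, v5], v2], v6], v4], v3]
  from v1v5v6v2v4v3, sign +1: term +[[[[[v1, v5], v6], v2], v4], v3]

-[[[[[v1, v5], v2], v6], v4], v3] + [[[[[v1, v5], v6], v2], v4], v3]


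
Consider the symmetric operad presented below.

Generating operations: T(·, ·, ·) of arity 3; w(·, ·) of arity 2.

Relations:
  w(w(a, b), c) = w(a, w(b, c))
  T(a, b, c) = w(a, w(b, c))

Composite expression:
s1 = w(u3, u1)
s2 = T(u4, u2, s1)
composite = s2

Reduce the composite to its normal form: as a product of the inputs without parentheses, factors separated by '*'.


u4 * u2 * u3 * u1


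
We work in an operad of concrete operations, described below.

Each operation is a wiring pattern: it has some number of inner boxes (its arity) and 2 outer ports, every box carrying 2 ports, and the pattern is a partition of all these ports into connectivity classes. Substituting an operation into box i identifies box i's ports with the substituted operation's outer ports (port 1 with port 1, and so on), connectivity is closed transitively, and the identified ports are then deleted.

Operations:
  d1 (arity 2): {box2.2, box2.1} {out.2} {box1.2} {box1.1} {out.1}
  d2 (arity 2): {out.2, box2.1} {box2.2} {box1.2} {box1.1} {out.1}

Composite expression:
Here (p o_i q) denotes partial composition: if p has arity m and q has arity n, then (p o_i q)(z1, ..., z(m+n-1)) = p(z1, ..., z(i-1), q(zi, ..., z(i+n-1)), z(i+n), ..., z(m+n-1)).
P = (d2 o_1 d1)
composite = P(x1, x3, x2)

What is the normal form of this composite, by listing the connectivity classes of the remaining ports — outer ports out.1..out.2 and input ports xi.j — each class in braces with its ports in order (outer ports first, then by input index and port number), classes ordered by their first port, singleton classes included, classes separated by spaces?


{out.1} {out.2, x2.1} {x1.1} {x1.2} {x2.2} {x3.1, x3.2}

Substituting into d2 glues patterns; closure does the rest.
stage d1: inputs (x1, x3), connectivity {out.1} {out.2} {x1.1} {x1.2} {x3.1, x3.2}, out.j its boundary
stage d2: inputs (x1, x3, x2), connectivity {out.1} {out.2, x2.1} {x1.1} {x1.2} {x2.2} {x3.1, x3.2}, out.j its boundary


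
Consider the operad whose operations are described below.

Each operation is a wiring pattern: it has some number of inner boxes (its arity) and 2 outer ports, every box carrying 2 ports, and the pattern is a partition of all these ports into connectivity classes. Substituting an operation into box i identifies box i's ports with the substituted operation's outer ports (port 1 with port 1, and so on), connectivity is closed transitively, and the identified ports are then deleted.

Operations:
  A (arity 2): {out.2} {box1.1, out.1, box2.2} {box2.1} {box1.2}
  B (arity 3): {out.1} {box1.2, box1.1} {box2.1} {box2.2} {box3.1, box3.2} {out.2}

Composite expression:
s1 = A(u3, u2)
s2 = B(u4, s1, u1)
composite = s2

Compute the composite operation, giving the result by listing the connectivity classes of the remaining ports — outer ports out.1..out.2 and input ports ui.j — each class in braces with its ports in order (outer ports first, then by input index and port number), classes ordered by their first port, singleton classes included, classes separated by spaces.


{out.1} {out.2} {u1.1, u1.2} {u2.1} {u2.2, u3.1} {u3.2} {u4.1, u4.2}

Substituting into B glues patterns; closure does the rest.
after A, the pattern on (u3, u2) reads {out.1, u2.2, u3.1} {out.2} {u2.1} {u3.2} (out.j = its outer ports)
after B, the pattern on (u4, u3, u2, u1) reads {out.1} {out.2} {u1.1, u1.2} {u2.1} {u2.2, u3.1} {u3.2} {u4.1, u4.2} (out.j = its outer ports)


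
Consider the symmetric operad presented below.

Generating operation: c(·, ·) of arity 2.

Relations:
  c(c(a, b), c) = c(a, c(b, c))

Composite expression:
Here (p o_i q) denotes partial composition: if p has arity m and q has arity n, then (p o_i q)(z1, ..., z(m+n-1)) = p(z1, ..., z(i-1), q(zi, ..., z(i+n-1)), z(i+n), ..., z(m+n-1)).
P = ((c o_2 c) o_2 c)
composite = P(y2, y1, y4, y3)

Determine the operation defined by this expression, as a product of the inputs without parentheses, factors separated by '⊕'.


Under associativity of c, the answer is the y's in reading order.
c(y1, y4) collapses to y1 ⊕ y4
c(c(y1, y4), y3) collapses to y1 ⊕ y4 ⊕ y3
c(y2, c(c(y1, y4), y3)) collapses to y2 ⊕ y1 ⊕ y4 ⊕ y3

y2 ⊕ y1 ⊕ y4 ⊕ y3


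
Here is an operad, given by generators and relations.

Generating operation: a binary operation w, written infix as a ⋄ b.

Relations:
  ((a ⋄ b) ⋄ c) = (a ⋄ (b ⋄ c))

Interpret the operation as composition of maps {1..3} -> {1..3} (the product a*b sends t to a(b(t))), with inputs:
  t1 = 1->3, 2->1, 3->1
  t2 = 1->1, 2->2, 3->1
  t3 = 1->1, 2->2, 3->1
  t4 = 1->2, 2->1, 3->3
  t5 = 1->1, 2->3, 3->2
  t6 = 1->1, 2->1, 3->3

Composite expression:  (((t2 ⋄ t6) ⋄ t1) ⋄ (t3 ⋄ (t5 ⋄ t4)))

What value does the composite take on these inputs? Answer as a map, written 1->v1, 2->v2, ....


(t2 ⋄ t6) = 1->1, 2->1, 3->1
((t2 ⋄ t6) ⋄ t1) = 1->1, 2->1, 3->1
(t5 ⋄ t4) = 1->3, 2->1, 3->2
(t3 ⋄ (t5 ⋄ t4)) = 1->1, 2->1, 3->2
(((t2 ⋄ t6) ⋄ t1) ⋄ (t3 ⋄ (t5 ⋄ t4))) = 1->1, 2->1, 3->1

1->1, 2->1, 3->1


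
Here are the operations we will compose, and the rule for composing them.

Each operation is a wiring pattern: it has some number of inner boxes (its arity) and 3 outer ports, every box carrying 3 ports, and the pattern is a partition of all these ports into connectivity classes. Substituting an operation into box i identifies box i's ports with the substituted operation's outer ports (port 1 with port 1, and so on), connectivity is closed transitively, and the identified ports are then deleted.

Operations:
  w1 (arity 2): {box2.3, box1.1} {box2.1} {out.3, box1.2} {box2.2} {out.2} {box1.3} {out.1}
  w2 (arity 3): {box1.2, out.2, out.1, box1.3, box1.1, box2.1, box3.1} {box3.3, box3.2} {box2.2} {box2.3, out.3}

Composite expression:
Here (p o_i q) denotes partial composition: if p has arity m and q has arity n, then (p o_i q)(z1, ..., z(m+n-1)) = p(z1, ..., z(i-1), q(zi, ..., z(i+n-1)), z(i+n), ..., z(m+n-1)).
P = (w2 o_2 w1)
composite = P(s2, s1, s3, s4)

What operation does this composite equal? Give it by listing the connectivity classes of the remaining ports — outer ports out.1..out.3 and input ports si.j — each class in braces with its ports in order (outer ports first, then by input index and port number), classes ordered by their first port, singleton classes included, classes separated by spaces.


{out.1, out.2, s2.1, s2.2, s2.3, s4.1} {out.3, s1.2} {s1.1, s3.3} {s1.3} {s3.1} {s3.2} {s4.2, s4.3}
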